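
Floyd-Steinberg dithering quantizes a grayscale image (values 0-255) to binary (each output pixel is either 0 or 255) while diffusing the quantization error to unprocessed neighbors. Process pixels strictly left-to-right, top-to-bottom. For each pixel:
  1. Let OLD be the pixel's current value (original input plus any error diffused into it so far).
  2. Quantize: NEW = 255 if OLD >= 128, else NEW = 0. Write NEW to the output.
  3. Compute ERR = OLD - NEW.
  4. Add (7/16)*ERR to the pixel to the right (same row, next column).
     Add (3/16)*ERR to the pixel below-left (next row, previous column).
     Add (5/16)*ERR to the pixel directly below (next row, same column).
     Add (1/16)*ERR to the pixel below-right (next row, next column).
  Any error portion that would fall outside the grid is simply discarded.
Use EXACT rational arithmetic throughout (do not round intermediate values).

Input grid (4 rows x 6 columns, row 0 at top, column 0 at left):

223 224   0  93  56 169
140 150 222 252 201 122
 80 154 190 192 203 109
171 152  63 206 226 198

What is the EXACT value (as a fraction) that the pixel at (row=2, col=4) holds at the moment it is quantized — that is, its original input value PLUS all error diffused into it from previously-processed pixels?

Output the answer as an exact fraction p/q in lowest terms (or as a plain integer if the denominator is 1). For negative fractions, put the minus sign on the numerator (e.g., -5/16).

Answer: 44194746039/268435456

Derivation:
(0,0): OLD=223 → NEW=255, ERR=-32
(0,1): OLD=210 → NEW=255, ERR=-45
(0,2): OLD=-315/16 → NEW=0, ERR=-315/16
(0,3): OLD=21603/256 → NEW=0, ERR=21603/256
(0,4): OLD=380597/4096 → NEW=0, ERR=380597/4096
(0,5): OLD=13739763/65536 → NEW=255, ERR=-2971917/65536
(1,0): OLD=1945/16 → NEW=0, ERR=1945/16
(1,1): OLD=23479/128 → NEW=255, ERR=-9161/128
(1,2): OLD=809147/4096 → NEW=255, ERR=-235333/4096
(1,3): OLD=4414283/16384 → NEW=255, ERR=236363/16384
(1,4): OLD=244444317/1048576 → NEW=255, ERR=-22942563/1048576
(1,5): OLD=1745901883/16777216 → NEW=0, ERR=1745901883/16777216
(2,0): OLD=214157/2048 → NEW=0, ERR=214157/2048
(2,1): OLD=11416903/65536 → NEW=255, ERR=-5294777/65536
(2,2): OLD=141485285/1048576 → NEW=255, ERR=-125901595/1048576
(2,3): OLD=1143238765/8388608 → NEW=255, ERR=-995856275/8388608
(2,4): OLD=44194746039/268435456 → NEW=255, ERR=-24256295241/268435456
Target (2,4): original=203, with diffused error = 44194746039/268435456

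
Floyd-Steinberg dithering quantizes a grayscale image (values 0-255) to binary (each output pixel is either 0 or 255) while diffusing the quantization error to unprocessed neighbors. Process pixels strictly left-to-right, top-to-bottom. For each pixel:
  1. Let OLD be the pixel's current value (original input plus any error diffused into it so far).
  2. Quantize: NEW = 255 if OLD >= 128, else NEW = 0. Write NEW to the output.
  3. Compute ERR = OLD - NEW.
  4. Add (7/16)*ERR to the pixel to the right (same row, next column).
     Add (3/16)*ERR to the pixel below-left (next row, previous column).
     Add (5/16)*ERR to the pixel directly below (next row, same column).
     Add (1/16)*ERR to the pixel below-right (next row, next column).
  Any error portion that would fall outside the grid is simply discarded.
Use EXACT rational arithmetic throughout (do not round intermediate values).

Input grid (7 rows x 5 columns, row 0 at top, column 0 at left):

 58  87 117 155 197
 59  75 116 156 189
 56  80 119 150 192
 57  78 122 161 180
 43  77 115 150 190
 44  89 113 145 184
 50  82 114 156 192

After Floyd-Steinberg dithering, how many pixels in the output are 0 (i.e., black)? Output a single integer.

(0,0): OLD=58 → NEW=0, ERR=58
(0,1): OLD=899/8 → NEW=0, ERR=899/8
(0,2): OLD=21269/128 → NEW=255, ERR=-11371/128
(0,3): OLD=237843/2048 → NEW=0, ERR=237843/2048
(0,4): OLD=8120197/32768 → NEW=255, ERR=-235643/32768
(1,0): OLD=12569/128 → NEW=0, ERR=12569/128
(1,1): OLD=143407/1024 → NEW=255, ERR=-117713/1024
(1,2): OLD=2187099/32768 → NEW=0, ERR=2187099/32768
(1,3): OLD=28127039/131072 → NEW=255, ERR=-5296321/131072
(1,4): OLD=369796573/2097152 → NEW=255, ERR=-164977187/2097152
(2,0): OLD=1067125/16384 → NEW=0, ERR=1067125/16384
(2,1): OLD=47827671/524288 → NEW=0, ERR=47827671/524288
(2,2): OLD=1384181061/8388608 → NEW=255, ERR=-754913979/8388608
(2,3): OLD=11733609727/134217728 → NEW=0, ERR=11733609727/134217728
(2,4): OLD=436235995961/2147483648 → NEW=255, ERR=-111372334279/2147483648
(3,0): OLD=792373669/8388608 → NEW=0, ERR=792373669/8388608
(3,1): OLD=9061719105/67108864 → NEW=255, ERR=-8051041215/67108864
(3,2): OLD=136330022683/2147483648 → NEW=0, ERR=136330022683/2147483648
(3,3): OLD=862192729091/4294967296 → NEW=255, ERR=-233023931389/4294967296
(3,4): OLD=10000090461231/68719476736 → NEW=255, ERR=-7523376106449/68719476736
(4,0): OLD=53712721547/1073741824 → NEW=0, ERR=53712721547/1073741824
(4,1): OLD=2721349088907/34359738368 → NEW=0, ERR=2721349088907/34359738368
(4,2): OLD=83463056578693/549755813888 → NEW=255, ERR=-56724675962747/549755813888
(4,3): OLD=627545364755083/8796093022208 → NEW=0, ERR=627545364755083/8796093022208
(4,4): OLD=25840746621185869/140737488355328 → NEW=255, ERR=-10047312909422771/140737488355328
(5,0): OLD=40947338525313/549755813888 → NEW=0, ERR=40947338525313/549755813888
(5,1): OLD=572259230655043/4398046511104 → NEW=255, ERR=-549242629676477/4398046511104
(5,2): OLD=6255266752687067/140737488355328 → NEW=0, ERR=6255266752687067/140737488355328
(5,3): OLD=93959503414711381/562949953421312 → NEW=255, ERR=-49592734707723179/562949953421312
(5,4): OLD=1149392165074150167/9007199254740992 → NEW=0, ERR=1149392165074150167/9007199254740992
(6,0): OLD=3508602860866289/70368744177664 → NEW=0, ERR=3508602860866289/70368744177664
(6,1): OLD=175137522946623391/2251799813685248 → NEW=0, ERR=175137522946623391/2251799813685248
(6,2): OLD=4957341818116187077/36028797018963968 → NEW=255, ERR=-4230001421719624763/36028797018963968
(6,3): OLD=59842246570402964663/576460752303423488 → NEW=0, ERR=59842246570402964663/576460752303423488
(6,4): OLD=2506805689551957225921/9223372036854775808 → NEW=255, ERR=154845820153989394881/9223372036854775808
Output grid:
  Row 0: ..#.#  (3 black, running=3)
  Row 1: .#.##  (2 black, running=5)
  Row 2: ..#.#  (3 black, running=8)
  Row 3: .#.##  (2 black, running=10)
  Row 4: ..#.#  (3 black, running=13)
  Row 5: .#.#.  (3 black, running=16)
  Row 6: ..#.#  (3 black, running=19)

Answer: 19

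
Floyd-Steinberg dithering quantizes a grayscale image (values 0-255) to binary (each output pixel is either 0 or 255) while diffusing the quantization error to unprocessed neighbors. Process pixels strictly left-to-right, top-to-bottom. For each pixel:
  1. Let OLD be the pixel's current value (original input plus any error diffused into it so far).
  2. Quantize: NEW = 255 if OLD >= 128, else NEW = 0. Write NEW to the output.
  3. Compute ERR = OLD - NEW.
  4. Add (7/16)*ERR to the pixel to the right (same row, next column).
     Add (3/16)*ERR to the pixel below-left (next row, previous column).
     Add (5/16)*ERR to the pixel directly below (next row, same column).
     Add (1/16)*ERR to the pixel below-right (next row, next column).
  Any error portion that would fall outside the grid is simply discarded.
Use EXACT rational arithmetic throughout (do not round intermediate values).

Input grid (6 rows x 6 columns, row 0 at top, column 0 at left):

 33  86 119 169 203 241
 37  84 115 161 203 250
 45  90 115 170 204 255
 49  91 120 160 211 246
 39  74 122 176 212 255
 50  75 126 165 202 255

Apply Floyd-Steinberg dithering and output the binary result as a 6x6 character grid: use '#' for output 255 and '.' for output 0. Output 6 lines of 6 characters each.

Answer: ..####
.#..##
..####
.#..##
..####
..#.##

Derivation:
(0,0): OLD=33 → NEW=0, ERR=33
(0,1): OLD=1607/16 → NEW=0, ERR=1607/16
(0,2): OLD=41713/256 → NEW=255, ERR=-23567/256
(0,3): OLD=527255/4096 → NEW=255, ERR=-517225/4096
(0,4): OLD=9683233/65536 → NEW=255, ERR=-7028447/65536
(0,5): OLD=203507687/1048576 → NEW=255, ERR=-63879193/1048576
(1,0): OLD=16933/256 → NEW=0, ERR=16933/256
(1,1): OLD=264451/2048 → NEW=255, ERR=-257789/2048
(1,2): OLD=901951/65536 → NEW=0, ERR=901951/65536
(1,3): OLD=26659475/262144 → NEW=0, ERR=26659475/262144
(1,4): OLD=3265917209/16777216 → NEW=255, ERR=-1012272871/16777216
(1,5): OLD=53113336031/268435456 → NEW=255, ERR=-15337705249/268435456
(2,0): OLD=1378513/32768 → NEW=0, ERR=1378513/32768
(2,1): OLD=79465483/1048576 → NEW=0, ERR=79465483/1048576
(2,2): OLD=2745720033/16777216 → NEW=255, ERR=-1532470047/16777216
(2,3): OLD=20315925017/134217728 → NEW=255, ERR=-13909595623/134217728
(2,4): OLD=581743346635/4294967296 → NEW=255, ERR=-513473313845/4294967296
(2,5): OLD=12442995095869/68719476736 → NEW=255, ERR=-5080471471811/68719476736
(3,0): OLD=1281042113/16777216 → NEW=0, ERR=1281042113/16777216
(3,1): OLD=17930274221/134217728 → NEW=255, ERR=-16295246419/134217728
(3,2): OLD=25387652951/1073741824 → NEW=0, ERR=25387652951/1073741824
(3,3): OLD=7547702987141/68719476736 → NEW=0, ERR=7547702987141/68719476736
(3,4): OLD=110694940944357/549755813888 → NEW=255, ERR=-29492791597083/549755813888
(3,5): OLD=1688445899238987/8796093022208 → NEW=255, ERR=-554557821424053/8796093022208
(4,0): OLD=86107807535/2147483648 → NEW=0, ERR=86107807535/2147483648
(4,1): OLD=2158054886627/34359738368 → NEW=0, ERR=2158054886627/34359738368
(4,2): OLD=186777178740665/1099511627776 → NEW=255, ERR=-93598286342215/1099511627776
(4,3): OLD=2893893185432317/17592186044416 → NEW=255, ERR=-1592114255893763/17592186044416
(4,4): OLD=42413913652033229/281474976710656 → NEW=255, ERR=-29362205409184051/281474976710656
(4,5): OLD=839052906389633147/4503599627370496 → NEW=255, ERR=-309364998589843333/4503599627370496
(5,0): OLD=40850579957081/549755813888 → NEW=0, ERR=40850579957081/549755813888
(5,1): OLD=1999903193021929/17592186044416 → NEW=0, ERR=1999903193021929/17592186044416
(5,2): OLD=19152943921795347/140737488355328 → NEW=255, ERR=-16735115608813293/140737488355328
(5,3): OLD=269385401990085505/4503599627370496 → NEW=0, ERR=269385401990085505/4503599627370496
(5,4): OLD=1594584891447373025/9007199254740992 → NEW=255, ERR=-702250918511579935/9007199254740992
(5,5): OLD=27800375970769864853/144115188075855872 → NEW=255, ERR=-8948996988573382507/144115188075855872
Row 0: ..####
Row 1: .#..##
Row 2: ..####
Row 3: .#..##
Row 4: ..####
Row 5: ..#.##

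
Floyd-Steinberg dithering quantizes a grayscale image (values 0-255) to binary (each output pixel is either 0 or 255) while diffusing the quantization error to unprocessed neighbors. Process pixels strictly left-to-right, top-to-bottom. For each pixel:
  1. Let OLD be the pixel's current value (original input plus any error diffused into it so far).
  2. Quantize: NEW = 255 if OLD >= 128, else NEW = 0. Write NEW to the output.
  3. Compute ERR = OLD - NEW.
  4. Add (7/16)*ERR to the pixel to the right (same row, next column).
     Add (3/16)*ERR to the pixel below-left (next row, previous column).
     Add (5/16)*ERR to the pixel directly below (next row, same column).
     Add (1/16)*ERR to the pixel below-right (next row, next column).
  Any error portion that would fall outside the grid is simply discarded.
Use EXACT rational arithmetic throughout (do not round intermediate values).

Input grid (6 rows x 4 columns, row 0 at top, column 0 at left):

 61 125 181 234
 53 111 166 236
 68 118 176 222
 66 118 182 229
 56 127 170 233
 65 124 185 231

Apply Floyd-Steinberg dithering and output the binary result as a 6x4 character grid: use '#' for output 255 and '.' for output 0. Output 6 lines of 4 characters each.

(0,0): OLD=61 → NEW=0, ERR=61
(0,1): OLD=2427/16 → NEW=255, ERR=-1653/16
(0,2): OLD=34765/256 → NEW=255, ERR=-30515/256
(0,3): OLD=744859/4096 → NEW=255, ERR=-299621/4096
(1,0): OLD=13489/256 → NEW=0, ERR=13489/256
(1,1): OLD=170455/2048 → NEW=0, ERR=170455/2048
(1,2): OLD=9502115/65536 → NEW=255, ERR=-7209565/65536
(1,3): OLD=165215461/1048576 → NEW=255, ERR=-102171419/1048576
(2,0): OLD=3279149/32768 → NEW=0, ERR=3279149/32768
(2,1): OLD=178737343/1048576 → NEW=255, ERR=-88649537/1048576
(2,2): OLD=192029595/2097152 → NEW=0, ERR=192029595/2097152
(2,3): OLD=7540870799/33554432 → NEW=255, ERR=-1015509361/33554432
(3,0): OLD=1366011485/16777216 → NEW=0, ERR=1366011485/16777216
(3,1): OLD=40433135811/268435456 → NEW=255, ERR=-28017905469/268435456
(3,2): OLD=661391144253/4294967296 → NEW=255, ERR=-433825516227/4294967296
(3,3): OLD=12443332178475/68719476736 → NEW=255, ERR=-5080134389205/68719476736
(4,0): OLD=265745370969/4294967296 → NEW=0, ERR=265745370969/4294967296
(4,1): OLD=3697190548107/34359738368 → NEW=0, ERR=3697190548107/34359738368
(4,2): OLD=181558616129579/1099511627776 → NEW=255, ERR=-98816848953301/1099511627776
(4,3): OLD=2889791322385309/17592186044416 → NEW=255, ERR=-1596216118940771/17592186044416
(5,0): OLD=57455514385801/549755813888 → NEW=0, ERR=57455514385801/549755813888
(5,1): OLD=3348939026714079/17592186044416 → NEW=255, ERR=-1137068414612001/17592186044416
(5,2): OLD=1041011158647867/8796093022208 → NEW=0, ERR=1041011158647867/8796093022208
(5,3): OLD=70032725663275003/281474976710656 → NEW=255, ERR=-1743393397942277/281474976710656
Row 0: .###
Row 1: ..##
Row 2: .#.#
Row 3: .###
Row 4: ..##
Row 5: .#.#

Answer: .###
..##
.#.#
.###
..##
.#.#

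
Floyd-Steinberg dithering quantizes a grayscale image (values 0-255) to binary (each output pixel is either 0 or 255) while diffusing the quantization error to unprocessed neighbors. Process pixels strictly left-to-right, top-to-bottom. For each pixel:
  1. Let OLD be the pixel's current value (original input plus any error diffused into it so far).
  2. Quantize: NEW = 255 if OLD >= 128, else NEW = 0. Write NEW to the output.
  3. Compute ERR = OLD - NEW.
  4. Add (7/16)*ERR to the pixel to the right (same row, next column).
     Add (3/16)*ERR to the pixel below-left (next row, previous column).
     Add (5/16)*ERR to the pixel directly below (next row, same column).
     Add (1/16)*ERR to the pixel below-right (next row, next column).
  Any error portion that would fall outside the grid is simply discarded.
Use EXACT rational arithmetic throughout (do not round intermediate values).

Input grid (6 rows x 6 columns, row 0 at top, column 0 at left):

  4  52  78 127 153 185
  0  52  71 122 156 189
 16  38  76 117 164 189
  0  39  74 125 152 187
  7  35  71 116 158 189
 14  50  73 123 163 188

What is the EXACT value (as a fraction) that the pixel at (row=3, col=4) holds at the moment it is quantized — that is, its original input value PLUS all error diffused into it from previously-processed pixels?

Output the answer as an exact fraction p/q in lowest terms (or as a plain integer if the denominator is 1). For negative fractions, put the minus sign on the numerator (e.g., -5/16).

(0,0): OLD=4 → NEW=0, ERR=4
(0,1): OLD=215/4 → NEW=0, ERR=215/4
(0,2): OLD=6497/64 → NEW=0, ERR=6497/64
(0,3): OLD=175527/1024 → NEW=255, ERR=-85593/1024
(0,4): OLD=1907601/16384 → NEW=0, ERR=1907601/16384
(0,5): OLD=61849847/262144 → NEW=255, ERR=-4996873/262144
(1,0): OLD=725/64 → NEW=0, ERR=725/64
(1,1): OLD=47635/512 → NEW=0, ERR=47635/512
(1,2): OLD=2148175/16384 → NEW=255, ERR=-2029745/16384
(1,3): OLD=4577987/65536 → NEW=0, ERR=4577987/65536
(1,4): OLD=898200713/4194304 → NEW=255, ERR=-171346807/4194304
(1,5): OLD=11572743663/67108864 → NEW=255, ERR=-5540016657/67108864
(2,0): OLD=302977/8192 → NEW=0, ERR=302977/8192
(2,1): OLD=15921115/262144 → NEW=0, ERR=15921115/262144
(2,2): OLD=347160273/4194304 → NEW=0, ERR=347160273/4194304
(2,3): OLD=5356579849/33554432 → NEW=255, ERR=-3199800311/33554432
(2,4): OLD=105656518939/1073741824 → NEW=0, ERR=105656518939/1073741824
(2,5): OLD=3499524793197/17179869184 → NEW=255, ERR=-881341848723/17179869184
(3,0): OLD=96239665/4194304 → NEW=0, ERR=96239665/4194304
(3,1): OLD=2880608797/33554432 → NEW=0, ERR=2880608797/33554432
(3,2): OLD=33108810887/268435456 → NEW=0, ERR=33108810887/268435456
(3,3): OLD=2968404889781/17179869184 → NEW=255, ERR=-1412461752139/17179869184
(3,4): OLD=18032203900117/137438953472 → NEW=255, ERR=-17014729235243/137438953472
Target (3,4): original=152, with diffused error = 18032203900117/137438953472

Answer: 18032203900117/137438953472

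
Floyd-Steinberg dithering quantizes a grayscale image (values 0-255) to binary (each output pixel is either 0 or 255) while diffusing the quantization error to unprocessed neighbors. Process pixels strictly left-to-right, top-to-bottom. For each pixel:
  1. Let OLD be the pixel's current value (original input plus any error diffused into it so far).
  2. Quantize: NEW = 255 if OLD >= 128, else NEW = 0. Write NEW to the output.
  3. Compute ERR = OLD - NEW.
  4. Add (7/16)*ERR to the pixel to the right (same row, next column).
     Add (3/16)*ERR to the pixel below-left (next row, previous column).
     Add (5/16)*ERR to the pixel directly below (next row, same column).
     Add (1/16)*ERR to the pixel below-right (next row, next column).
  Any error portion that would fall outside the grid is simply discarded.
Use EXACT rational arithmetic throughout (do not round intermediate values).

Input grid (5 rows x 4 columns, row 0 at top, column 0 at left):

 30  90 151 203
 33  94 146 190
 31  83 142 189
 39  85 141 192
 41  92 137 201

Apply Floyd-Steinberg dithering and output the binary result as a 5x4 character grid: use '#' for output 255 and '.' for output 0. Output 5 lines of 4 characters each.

Answer: ..##
.#.#
..##
..#.
.#.#

Derivation:
(0,0): OLD=30 → NEW=0, ERR=30
(0,1): OLD=825/8 → NEW=0, ERR=825/8
(0,2): OLD=25103/128 → NEW=255, ERR=-7537/128
(0,3): OLD=362985/2048 → NEW=255, ERR=-159255/2048
(1,0): OLD=7899/128 → NEW=0, ERR=7899/128
(1,1): OLD=147517/1024 → NEW=255, ERR=-113603/1024
(1,2): OLD=2324161/32768 → NEW=0, ERR=2324161/32768
(1,3): OLD=101213975/524288 → NEW=255, ERR=-32479465/524288
(2,0): OLD=483055/16384 → NEW=0, ERR=483055/16384
(2,1): OLD=41096821/524288 → NEW=0, ERR=41096821/524288
(2,2): OLD=188648729/1048576 → NEW=255, ERR=-78738151/1048576
(2,3): OLD=2369305269/16777216 → NEW=255, ERR=-1908884811/16777216
(3,0): OLD=527734975/8388608 → NEW=0, ERR=527734975/8388608
(3,1): OLD=16748005921/134217728 → NEW=0, ERR=16748005921/134217728
(3,2): OLD=334346369887/2147483648 → NEW=255, ERR=-213261960353/2147483648
(3,3): OLD=3721294031897/34359738368 → NEW=0, ERR=3721294031897/34359738368
(4,0): OLD=180509645331/2147483648 → NEW=0, ERR=180509645331/2147483648
(4,1): OLD=2629909096697/17179869184 → NEW=255, ERR=-1750957545223/17179869184
(4,2): OLD=49193555652761/549755813888 → NEW=0, ERR=49193555652761/549755813888
(4,3): OLD=2355478047734527/8796093022208 → NEW=255, ERR=112474327071487/8796093022208
Row 0: ..##
Row 1: .#.#
Row 2: ..##
Row 3: ..#.
Row 4: .#.#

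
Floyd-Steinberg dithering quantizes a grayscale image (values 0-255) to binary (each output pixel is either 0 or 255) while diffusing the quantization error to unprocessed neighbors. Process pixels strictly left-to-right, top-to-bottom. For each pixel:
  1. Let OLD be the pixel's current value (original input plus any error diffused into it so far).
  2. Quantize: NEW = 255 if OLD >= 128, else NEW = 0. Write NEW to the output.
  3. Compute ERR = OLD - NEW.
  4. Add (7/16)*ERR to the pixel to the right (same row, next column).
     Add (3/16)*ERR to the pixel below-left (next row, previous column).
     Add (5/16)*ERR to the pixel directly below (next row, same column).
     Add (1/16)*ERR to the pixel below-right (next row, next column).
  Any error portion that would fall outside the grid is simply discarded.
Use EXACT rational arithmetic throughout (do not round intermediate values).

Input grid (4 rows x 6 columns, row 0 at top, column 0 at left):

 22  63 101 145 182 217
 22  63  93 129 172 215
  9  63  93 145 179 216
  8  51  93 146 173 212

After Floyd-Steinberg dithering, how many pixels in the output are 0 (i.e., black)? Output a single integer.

Answer: 12

Derivation:
(0,0): OLD=22 → NEW=0, ERR=22
(0,1): OLD=581/8 → NEW=0, ERR=581/8
(0,2): OLD=16995/128 → NEW=255, ERR=-15645/128
(0,3): OLD=187445/2048 → NEW=0, ERR=187445/2048
(0,4): OLD=7275891/32768 → NEW=255, ERR=-1079949/32768
(0,5): OLD=106210853/524288 → NEW=255, ERR=-27482587/524288
(1,0): OLD=5439/128 → NEW=0, ERR=5439/128
(1,1): OLD=84729/1024 → NEW=0, ERR=84729/1024
(1,2): OLD=3693101/32768 → NEW=0, ERR=3693101/32768
(1,3): OLD=25308873/131072 → NEW=255, ERR=-8114487/131072
(1,4): OLD=1094777179/8388608 → NEW=255, ERR=-1044317861/8388608
(1,5): OLD=19071512589/134217728 → NEW=255, ERR=-15154008051/134217728
(2,0): OLD=619203/16384 → NEW=0, ERR=619203/16384
(2,1): OLD=67727313/524288 → NEW=255, ERR=-65966127/524288
(2,2): OLD=559833139/8388608 → NEW=0, ERR=559833139/8388608
(2,3): OLD=9298123483/67108864 → NEW=255, ERR=-7814636837/67108864
(2,4): OLD=137677969553/2147483648 → NEW=0, ERR=137677969553/2147483648
(2,5): OLD=6905783257863/34359738368 → NEW=255, ERR=-1855950025977/34359738368
(3,0): OLD=-31717037/8388608 → NEW=0, ERR=-31717037/8388608
(3,1): OLD=1671163031/67108864 → NEW=0, ERR=1671163031/67108864
(3,2): OLD=51030940821/536870912 → NEW=0, ERR=51030940821/536870912
(3,3): OLD=5751397443039/34359738368 → NEW=255, ERR=-3010335840801/34359738368
(3,4): OLD=37740349171391/274877906944 → NEW=255, ERR=-32353517099329/274877906944
(3,5): OLD=649296019722449/4398046511104 → NEW=255, ERR=-472205840609071/4398046511104
Output grid:
  Row 0: ..#.##  (3 black, running=3)
  Row 1: ...###  (3 black, running=6)
  Row 2: .#.#.#  (3 black, running=9)
  Row 3: ...###  (3 black, running=12)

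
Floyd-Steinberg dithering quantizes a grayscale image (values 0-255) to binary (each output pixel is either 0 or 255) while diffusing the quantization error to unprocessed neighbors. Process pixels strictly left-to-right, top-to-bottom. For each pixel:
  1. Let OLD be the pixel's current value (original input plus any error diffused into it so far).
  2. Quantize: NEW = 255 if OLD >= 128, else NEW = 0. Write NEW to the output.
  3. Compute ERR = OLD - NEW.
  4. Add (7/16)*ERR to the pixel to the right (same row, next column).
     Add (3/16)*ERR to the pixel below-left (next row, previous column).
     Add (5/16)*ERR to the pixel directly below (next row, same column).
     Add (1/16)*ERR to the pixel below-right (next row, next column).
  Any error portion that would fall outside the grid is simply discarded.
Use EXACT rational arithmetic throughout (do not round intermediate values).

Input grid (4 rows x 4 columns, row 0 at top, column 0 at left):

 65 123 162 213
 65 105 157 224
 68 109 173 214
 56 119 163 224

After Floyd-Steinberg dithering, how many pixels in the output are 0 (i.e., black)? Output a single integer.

(0,0): OLD=65 → NEW=0, ERR=65
(0,1): OLD=2423/16 → NEW=255, ERR=-1657/16
(0,2): OLD=29873/256 → NEW=0, ERR=29873/256
(0,3): OLD=1081559/4096 → NEW=255, ERR=37079/4096
(1,0): OLD=16869/256 → NEW=0, ERR=16869/256
(1,1): OLD=260931/2048 → NEW=0, ERR=260931/2048
(1,2): OLD=16019071/65536 → NEW=255, ERR=-692609/65536
(1,3): OLD=240646569/1048576 → NEW=255, ERR=-26740311/1048576
(2,0): OLD=3685777/32768 → NEW=0, ERR=3685777/32768
(2,1): OLD=209885259/1048576 → NEW=255, ERR=-57501621/1048576
(2,2): OLD=312239255/2097152 → NEW=255, ERR=-222534505/2097152
(2,3): OLD=5333340315/33554432 → NEW=255, ERR=-3223039845/33554432
(3,0): OLD=1356743553/16777216 → NEW=0, ERR=1356743553/16777216
(3,1): OLD=33387184159/268435456 → NEW=0, ERR=33387184159/268435456
(3,2): OLD=699294503905/4294967296 → NEW=255, ERR=-395922156575/4294967296
(3,3): OLD=10103211525799/68719476736 → NEW=255, ERR=-7420255041881/68719476736
Output grid:
  Row 0: .#.#  (2 black, running=2)
  Row 1: ..##  (2 black, running=4)
  Row 2: .###  (1 black, running=5)
  Row 3: ..##  (2 black, running=7)

Answer: 7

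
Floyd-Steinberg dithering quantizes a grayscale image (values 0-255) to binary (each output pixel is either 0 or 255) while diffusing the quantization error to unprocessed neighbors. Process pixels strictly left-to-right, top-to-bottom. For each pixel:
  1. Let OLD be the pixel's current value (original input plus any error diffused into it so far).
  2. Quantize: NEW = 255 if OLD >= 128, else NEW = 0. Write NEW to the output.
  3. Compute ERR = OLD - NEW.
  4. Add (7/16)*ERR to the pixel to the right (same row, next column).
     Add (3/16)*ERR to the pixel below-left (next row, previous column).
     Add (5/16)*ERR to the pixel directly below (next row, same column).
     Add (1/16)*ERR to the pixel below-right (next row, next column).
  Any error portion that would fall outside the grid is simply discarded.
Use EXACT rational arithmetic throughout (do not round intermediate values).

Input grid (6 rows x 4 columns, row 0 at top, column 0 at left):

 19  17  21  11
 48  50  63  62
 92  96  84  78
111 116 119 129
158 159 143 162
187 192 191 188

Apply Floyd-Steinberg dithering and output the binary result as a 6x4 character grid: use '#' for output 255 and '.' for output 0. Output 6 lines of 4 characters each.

Answer: ....
....
.##.
#..#
#.##
###.

Derivation:
(0,0): OLD=19 → NEW=0, ERR=19
(0,1): OLD=405/16 → NEW=0, ERR=405/16
(0,2): OLD=8211/256 → NEW=0, ERR=8211/256
(0,3): OLD=102533/4096 → NEW=0, ERR=102533/4096
(1,0): OLD=15023/256 → NEW=0, ERR=15023/256
(1,1): OLD=185929/2048 → NEW=0, ERR=185929/2048
(1,2): OLD=7799933/65536 → NEW=0, ERR=7799933/65536
(1,3): OLD=129915899/1048576 → NEW=0, ERR=129915899/1048576
(2,0): OLD=4173363/32768 → NEW=0, ERR=4173363/32768
(2,1): OLD=216084705/1048576 → NEW=255, ERR=-51302175/1048576
(2,2): OLD=269888613/2097152 → NEW=255, ERR=-264885147/2097152
(2,3): OLD=2311806513/33554432 → NEW=0, ERR=2311806513/33554432
(3,0): OLD=2376102531/16777216 → NEW=255, ERR=-1902087549/16777216
(3,1): OLD=9499244381/268435456 → NEW=0, ERR=9499244381/268435456
(3,2): OLD=450419324323/4294967296 → NEW=0, ERR=450419324323/4294967296
(3,3): OLD=12954819156469/68719476736 → NEW=255, ERR=-4568647411211/68719476736
(4,0): OLD=554935561991/4294967296 → NEW=255, ERR=-540281098489/4294967296
(4,1): OLD=4384346111253/34359738368 → NEW=0, ERR=4384346111253/34359738368
(4,2): OLD=243370418603253/1099511627776 → NEW=255, ERR=-37005046479627/1099511627776
(4,3): OLD=2340714367967811/17592186044416 → NEW=255, ERR=-2145293073358269/17592186044416
(5,0): OLD=94346131591255/549755813888 → NEW=255, ERR=-45841600950185/549755813888
(5,1): OLD=3188085584373697/17592186044416 → NEW=255, ERR=-1297921856952383/17592186044416
(5,2): OLD=1172649056987037/8796093022208 → NEW=255, ERR=-1070354663676003/8796093022208
(5,3): OLD=26613784219673909/281474976710656 → NEW=0, ERR=26613784219673909/281474976710656
Row 0: ....
Row 1: ....
Row 2: .##.
Row 3: #..#
Row 4: #.##
Row 5: ###.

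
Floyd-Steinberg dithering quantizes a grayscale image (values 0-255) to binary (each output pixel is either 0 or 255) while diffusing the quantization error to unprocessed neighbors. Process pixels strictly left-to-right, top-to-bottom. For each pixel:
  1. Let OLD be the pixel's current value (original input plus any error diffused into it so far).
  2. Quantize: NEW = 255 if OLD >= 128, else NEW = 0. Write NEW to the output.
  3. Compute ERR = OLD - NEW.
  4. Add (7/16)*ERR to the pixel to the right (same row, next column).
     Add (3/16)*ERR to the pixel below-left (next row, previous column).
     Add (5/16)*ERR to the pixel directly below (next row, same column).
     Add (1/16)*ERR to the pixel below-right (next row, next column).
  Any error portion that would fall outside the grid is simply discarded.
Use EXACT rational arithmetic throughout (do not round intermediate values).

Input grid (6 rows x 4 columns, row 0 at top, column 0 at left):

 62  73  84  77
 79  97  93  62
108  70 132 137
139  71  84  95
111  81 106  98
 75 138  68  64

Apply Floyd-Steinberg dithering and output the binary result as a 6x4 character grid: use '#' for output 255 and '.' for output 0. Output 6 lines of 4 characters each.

(0,0): OLD=62 → NEW=0, ERR=62
(0,1): OLD=801/8 → NEW=0, ERR=801/8
(0,2): OLD=16359/128 → NEW=0, ERR=16359/128
(0,3): OLD=272209/2048 → NEW=255, ERR=-250031/2048
(1,0): OLD=14995/128 → NEW=0, ERR=14995/128
(1,1): OLD=212357/1024 → NEW=255, ERR=-48763/1024
(1,2): OLD=3128425/32768 → NEW=0, ERR=3128425/32768
(1,3): OLD=38590255/524288 → NEW=0, ERR=38590255/524288
(2,0): OLD=2222983/16384 → NEW=255, ERR=-1954937/16384
(2,1): OLD=14752957/524288 → NEW=0, ERR=14752957/524288
(2,2): OLD=193955633/1048576 → NEW=255, ERR=-73431247/1048576
(2,3): OLD=2270472013/16777216 → NEW=255, ERR=-2007718067/16777216
(3,0): OLD=897485463/8388608 → NEW=0, ERR=897485463/8388608
(3,1): OLD=14228815817/134217728 → NEW=0, ERR=14228815817/134217728
(3,2): OLD=188585862455/2147483648 → NEW=0, ERR=188585862455/2147483648
(3,3): OLD=3148949425409/34359738368 → NEW=0, ERR=3148949425409/34359738368
(4,0): OLD=352855969419/2147483648 → NEW=255, ERR=-194752360821/2147483648
(4,1): OLD=1676845706657/17179869184 → NEW=0, ERR=1676845706657/17179869184
(4,2): OLD=109926250287105/549755813888 → NEW=255, ERR=-30261482254335/549755813888
(4,3): OLD=950380675217239/8796093022208 → NEW=0, ERR=950380675217239/8796093022208
(5,0): OLD=17856285707931/274877906944 → NEW=0, ERR=17856285707931/274877906944
(5,1): OLD=1591503098907677/8796093022208 → NEW=255, ERR=-651500621755363/8796093022208
(5,2): OLD=196825415718377/4398046511104 → NEW=0, ERR=196825415718377/4398046511104
(5,3): OLD=16030474734815105/140737488355328 → NEW=0, ERR=16030474734815105/140737488355328
Row 0: ...#
Row 1: .#..
Row 2: #.##
Row 3: ....
Row 4: #.#.
Row 5: .#..

Answer: ...#
.#..
#.##
....
#.#.
.#..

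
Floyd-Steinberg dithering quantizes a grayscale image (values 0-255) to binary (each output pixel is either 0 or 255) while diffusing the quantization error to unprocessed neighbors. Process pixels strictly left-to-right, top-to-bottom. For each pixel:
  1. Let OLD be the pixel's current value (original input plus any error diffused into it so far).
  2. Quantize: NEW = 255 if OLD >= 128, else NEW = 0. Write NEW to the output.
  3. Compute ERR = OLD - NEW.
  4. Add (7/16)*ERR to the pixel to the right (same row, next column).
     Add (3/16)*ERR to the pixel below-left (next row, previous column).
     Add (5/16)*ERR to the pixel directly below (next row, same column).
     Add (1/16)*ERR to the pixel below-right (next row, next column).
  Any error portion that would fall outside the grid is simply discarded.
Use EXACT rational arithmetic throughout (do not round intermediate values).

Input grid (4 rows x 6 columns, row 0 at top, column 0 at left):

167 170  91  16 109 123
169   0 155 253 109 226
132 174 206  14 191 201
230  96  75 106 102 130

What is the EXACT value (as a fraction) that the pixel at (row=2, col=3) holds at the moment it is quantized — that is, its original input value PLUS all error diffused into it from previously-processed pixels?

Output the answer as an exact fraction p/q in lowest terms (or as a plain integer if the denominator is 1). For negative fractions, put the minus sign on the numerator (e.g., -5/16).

(0,0): OLD=167 → NEW=255, ERR=-88
(0,1): OLD=263/2 → NEW=255, ERR=-247/2
(0,2): OLD=1183/32 → NEW=0, ERR=1183/32
(0,3): OLD=16473/512 → NEW=0, ERR=16473/512
(0,4): OLD=1008239/8192 → NEW=0, ERR=1008239/8192
(0,5): OLD=23179529/131072 → NEW=255, ERR=-10243831/131072
(1,0): OLD=3787/32 → NEW=0, ERR=3787/32
(1,1): OLD=3741/256 → NEW=0, ERR=3741/256
(1,2): OLD=1402961/8192 → NEW=255, ERR=-685999/8192
(1,3): OLD=8251157/32768 → NEW=255, ERR=-104683/32768
(1,4): OLD=279803159/2097152 → NEW=255, ERR=-254970601/2097152
(1,5): OLD=5237110129/33554432 → NEW=255, ERR=-3319270031/33554432
(2,0): OLD=703375/4096 → NEW=255, ERR=-341105/4096
(2,1): OLD=17541093/131072 → NEW=255, ERR=-15882267/131072
(2,2): OLD=266616719/2097152 → NEW=0, ERR=266616719/2097152
(2,3): OLD=681026487/16777216 → NEW=0, ERR=681026487/16777216
Target (2,3): original=14, with diffused error = 681026487/16777216

Answer: 681026487/16777216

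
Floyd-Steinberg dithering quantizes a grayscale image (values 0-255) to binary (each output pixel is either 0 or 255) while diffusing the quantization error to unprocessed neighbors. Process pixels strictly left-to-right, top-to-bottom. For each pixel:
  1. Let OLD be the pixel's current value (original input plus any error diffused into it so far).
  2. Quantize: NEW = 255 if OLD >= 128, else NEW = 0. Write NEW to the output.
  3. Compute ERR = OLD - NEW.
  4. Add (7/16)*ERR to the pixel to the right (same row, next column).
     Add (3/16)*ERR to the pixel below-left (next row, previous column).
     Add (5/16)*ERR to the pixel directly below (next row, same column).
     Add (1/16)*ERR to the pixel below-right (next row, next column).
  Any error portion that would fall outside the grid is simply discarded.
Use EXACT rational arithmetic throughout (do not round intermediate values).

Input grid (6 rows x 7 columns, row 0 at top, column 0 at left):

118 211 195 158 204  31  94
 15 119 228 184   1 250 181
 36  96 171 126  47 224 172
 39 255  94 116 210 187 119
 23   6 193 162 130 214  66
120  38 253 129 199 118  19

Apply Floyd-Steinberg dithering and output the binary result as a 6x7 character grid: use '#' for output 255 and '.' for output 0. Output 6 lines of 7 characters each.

(0,0): OLD=118 → NEW=0, ERR=118
(0,1): OLD=2101/8 → NEW=255, ERR=61/8
(0,2): OLD=25387/128 → NEW=255, ERR=-7253/128
(0,3): OLD=272813/2048 → NEW=255, ERR=-249427/2048
(0,4): OLD=4938683/32768 → NEW=255, ERR=-3417157/32768
(0,5): OLD=-7667171/524288 → NEW=0, ERR=-7667171/524288
(0,6): OLD=734858955/8388608 → NEW=0, ERR=734858955/8388608
(1,0): OLD=6823/128 → NEW=0, ERR=6823/128
(1,1): OLD=144849/1024 → NEW=255, ERR=-116271/1024
(1,2): OLD=4530405/32768 → NEW=255, ERR=-3825435/32768
(1,3): OLD=9407137/131072 → NEW=0, ERR=9407137/131072
(1,4): OLD=-88438941/8388608 → NEW=0, ERR=-88438941/8388608
(1,5): OLD=16825885203/67108864 → NEW=255, ERR=-286875117/67108864
(1,6): OLD=220752104637/1073741824 → NEW=255, ERR=-53052060483/1073741824
(2,0): OLD=513931/16384 → NEW=0, ERR=513931/16384
(2,1): OLD=29193705/524288 → NEW=0, ERR=29193705/524288
(2,2): OLD=1386127995/8388608 → NEW=255, ERR=-752967045/8388608
(2,3): OLD=6703160035/67108864 → NEW=0, ERR=6703160035/67108864
(2,4): OLD=48903128563/536870912 → NEW=0, ERR=48903128563/536870912
(2,5): OLD=4339508121841/17179869184 → NEW=255, ERR=-41358520079/17179869184
(2,6): OLD=42671885485223/274877906944 → NEW=255, ERR=-27421980785497/274877906944
(3,0): OLD=496965787/8388608 → NEW=0, ERR=496965787/8388608
(3,1): OLD=19022004543/67108864 → NEW=255, ERR=1909244223/67108864
(3,2): OLD=54012016781/536870912 → NEW=0, ERR=54012016781/536870912
(3,3): OLD=435290606587/2147483648 → NEW=255, ERR=-112317723653/2147483648
(3,4): OLD=60851001912475/274877906944 → NEW=255, ERR=-9242864358245/274877906944
(3,5): OLD=348599212465089/2199023255552 → NEW=255, ERR=-212151717700671/2199023255552
(3,6): OLD=1599705132676319/35184372088832 → NEW=0, ERR=1599705132676319/35184372088832
(4,0): OLD=50302426101/1073741824 → NEW=0, ERR=50302426101/1073741824
(4,1): OLD=995619457073/17179869184 → NEW=0, ERR=995619457073/17179869184
(4,2): OLD=66455836078079/274877906944 → NEW=255, ERR=-3638030192641/274877906944
(4,3): OLD=307529769914789/2199023255552 → NEW=255, ERR=-253221160250971/2199023255552
(4,4): OLD=840118586669439/17592186044416 → NEW=0, ERR=840118586669439/17592186044416
(4,5): OLD=118876841589652831/562949953421312 → NEW=255, ERR=-24675396532781729/562949953421312
(4,6): OLD=495412945966167113/9007199254740992 → NEW=0, ERR=495412945966167113/9007199254740992
(5,0): OLD=39996401292579/274877906944 → NEW=255, ERR=-30097464978141/274877906944
(5,1): OLD=19028199822369/2199023255552 → NEW=0, ERR=19028199822369/2199023255552
(5,2): OLD=4128549069638935/17592186044416 → NEW=255, ERR=-357458371687145/17592186044416
(5,3): OLD=12983369405752531/140737488355328 → NEW=0, ERR=12983369405752531/140737488355328
(5,4): OLD=2151535162299044753/9007199254740992 → NEW=255, ERR=-145300647659908207/9007199254740992
(5,5): OLD=7965417745491175617/72057594037927936 → NEW=0, ERR=7965417745491175617/72057594037927936
(5,6): OLD=94321499888418945071/1152921504606846976 → NEW=0, ERR=94321499888418945071/1152921504606846976
Row 0: .####..
Row 1: .##..##
Row 2: ..#..##
Row 3: .#.###.
Row 4: ..##.#.
Row 5: #.#.#..

Answer: .####..
.##..##
..#..##
.#.###.
..##.#.
#.#.#..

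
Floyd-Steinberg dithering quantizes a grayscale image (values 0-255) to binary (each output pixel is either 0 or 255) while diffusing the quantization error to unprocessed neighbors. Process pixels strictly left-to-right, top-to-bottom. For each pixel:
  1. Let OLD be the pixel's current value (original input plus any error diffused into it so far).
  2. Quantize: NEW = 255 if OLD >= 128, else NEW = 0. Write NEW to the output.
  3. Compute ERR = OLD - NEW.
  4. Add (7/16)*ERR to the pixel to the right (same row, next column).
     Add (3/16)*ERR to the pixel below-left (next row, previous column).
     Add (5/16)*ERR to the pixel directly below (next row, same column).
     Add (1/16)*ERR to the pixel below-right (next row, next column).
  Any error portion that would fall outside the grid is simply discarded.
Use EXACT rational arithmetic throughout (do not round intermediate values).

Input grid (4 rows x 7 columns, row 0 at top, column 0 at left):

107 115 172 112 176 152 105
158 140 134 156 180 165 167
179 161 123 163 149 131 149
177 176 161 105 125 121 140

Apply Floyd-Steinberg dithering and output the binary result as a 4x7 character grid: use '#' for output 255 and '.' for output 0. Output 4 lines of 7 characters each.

Answer: .##.##.
#..#.##
##.##.#
#.#.#.#

Derivation:
(0,0): OLD=107 → NEW=0, ERR=107
(0,1): OLD=2589/16 → NEW=255, ERR=-1491/16
(0,2): OLD=33595/256 → NEW=255, ERR=-31685/256
(0,3): OLD=236957/4096 → NEW=0, ERR=236957/4096
(0,4): OLD=13193035/65536 → NEW=255, ERR=-3518645/65536
(0,5): OLD=134753037/1048576 → NEW=255, ERR=-132633843/1048576
(0,6): OLD=833170779/16777216 → NEW=0, ERR=833170779/16777216
(1,0): OLD=44535/256 → NEW=255, ERR=-20745/256
(1,1): OLD=120641/2048 → NEW=0, ERR=120641/2048
(1,2): OLD=8265173/65536 → NEW=0, ERR=8265173/65536
(1,3): OLD=55430833/262144 → NEW=255, ERR=-11415887/262144
(1,4): OLD=2081521907/16777216 → NEW=0, ERR=2081521907/16777216
(1,5): OLD=24925267683/134217728 → NEW=255, ERR=-9300252957/134217728
(1,6): OLD=309877697773/2147483648 → NEW=255, ERR=-237730632467/2147483648
(2,0): OLD=5397595/32768 → NEW=255, ERR=-2958245/32768
(2,1): OLD=166192665/1048576 → NEW=255, ERR=-101194215/1048576
(2,2): OLD=1941229451/16777216 → NEW=0, ERR=1941229451/16777216
(2,3): OLD=31025475827/134217728 → NEW=255, ERR=-3200044813/134217728
(2,4): OLD=173544966563/1073741824 → NEW=255, ERR=-100259198557/1073741824
(2,5): OLD=1906719616545/34359738368 → NEW=0, ERR=1906719616545/34359738368
(2,6): OLD=73861338230775/549755813888 → NEW=255, ERR=-66326394310665/549755813888
(3,0): OLD=2192665387/16777216 → NEW=255, ERR=-2085524693/16777216
(3,1): OLD=14429748559/134217728 → NEW=0, ERR=14429748559/134217728
(3,2): OLD=250924645661/1073741824 → NEW=255, ERR=-22879519459/1073741824
(3,3): OLD=334797231195/4294967296 → NEW=0, ERR=334797231195/4294967296
(3,4): OLD=76327597291307/549755813888 → NEW=255, ERR=-63860135250133/549755813888
(3,5): OLD=259765992833329/4398046511104 → NEW=0, ERR=259765992833329/4398046511104
(3,6): OLD=9260990473197423/70368744177664 → NEW=255, ERR=-8683039292106897/70368744177664
Row 0: .##.##.
Row 1: #..#.##
Row 2: ##.##.#
Row 3: #.#.#.#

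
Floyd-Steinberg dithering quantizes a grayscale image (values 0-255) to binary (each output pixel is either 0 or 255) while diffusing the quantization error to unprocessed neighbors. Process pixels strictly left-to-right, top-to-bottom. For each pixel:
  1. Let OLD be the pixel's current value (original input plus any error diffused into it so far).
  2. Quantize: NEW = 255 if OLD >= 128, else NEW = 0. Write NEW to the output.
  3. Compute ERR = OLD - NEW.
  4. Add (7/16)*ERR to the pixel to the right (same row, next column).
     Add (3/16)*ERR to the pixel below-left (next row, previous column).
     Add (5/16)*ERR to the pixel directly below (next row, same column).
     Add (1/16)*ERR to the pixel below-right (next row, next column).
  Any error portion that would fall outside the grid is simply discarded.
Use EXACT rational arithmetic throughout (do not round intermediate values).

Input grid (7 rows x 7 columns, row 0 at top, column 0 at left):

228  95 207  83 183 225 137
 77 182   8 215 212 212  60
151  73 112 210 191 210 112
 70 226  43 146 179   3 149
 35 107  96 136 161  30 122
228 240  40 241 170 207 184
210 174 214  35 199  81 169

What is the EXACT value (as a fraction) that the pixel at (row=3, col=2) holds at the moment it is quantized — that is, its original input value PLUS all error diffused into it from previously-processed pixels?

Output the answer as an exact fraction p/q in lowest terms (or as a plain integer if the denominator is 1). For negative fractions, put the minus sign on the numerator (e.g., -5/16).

Answer: -25050065981/1073741824

Derivation:
(0,0): OLD=228 → NEW=255, ERR=-27
(0,1): OLD=1331/16 → NEW=0, ERR=1331/16
(0,2): OLD=62309/256 → NEW=255, ERR=-2971/256
(0,3): OLD=319171/4096 → NEW=0, ERR=319171/4096
(0,4): OLD=14227285/65536 → NEW=255, ERR=-2484395/65536
(0,5): OLD=218538835/1048576 → NEW=255, ERR=-48848045/1048576
(0,6): OLD=1956542277/16777216 → NEW=0, ERR=1956542277/16777216
(1,0): OLD=21545/256 → NEW=0, ERR=21545/256
(1,1): OLD=493471/2048 → NEW=255, ERR=-28769/2048
(1,2): OLD=1182091/65536 → NEW=0, ERR=1182091/65536
(1,3): OLD=62759599/262144 → NEW=255, ERR=-4087121/262144
(1,4): OLD=3178742445/16777216 → NEW=255, ERR=-1099447635/16777216
(1,5): OLD=25268980669/134217728 → NEW=255, ERR=-8956539971/134217728
(1,6): OLD=138162380403/2147483648 → NEW=0, ERR=138162380403/2147483648
(2,0): OLD=5723461/32768 → NEW=255, ERR=-2632379/32768
(2,1): OLD=44151495/1048576 → NEW=0, ERR=44151495/1048576
(2,2): OLD=2218900757/16777216 → NEW=255, ERR=-2059289323/16777216
(2,3): OLD=18826407085/134217728 → NEW=255, ERR=-15399113555/134217728
(2,4): OLD=114717725309/1073741824 → NEW=0, ERR=114717725309/1073741824
(2,5): OLD=8378827857855/34359738368 → NEW=255, ERR=-382905425985/34359738368
(2,6): OLD=67652429373225/549755813888 → NEW=0, ERR=67652429373225/549755813888
(3,0): OLD=885678965/16777216 → NEW=0, ERR=885678965/16777216
(3,1): OLD=31436319697/134217728 → NEW=255, ERR=-2789200943/134217728
(3,2): OLD=-25050065981/1073741824 → NEW=0, ERR=-25050065981/1073741824
Target (3,2): original=43, with diffused error = -25050065981/1073741824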